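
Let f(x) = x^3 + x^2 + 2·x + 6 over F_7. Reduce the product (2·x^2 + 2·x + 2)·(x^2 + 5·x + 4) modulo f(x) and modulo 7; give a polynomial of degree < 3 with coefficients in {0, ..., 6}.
Multiply as integer polynomials: a · b = 2·x^4 + 12·x^3 + 20·x^2 + 18·x + 8. Reducing coefficients mod 7: a · b ≡ 2·x^4 + 5·x^3 + 6·x^2 + 4·x + 1. Now divide by f(x) = x^3 + x^2 + 2·x + 6 in F_7[x], eliminating the leading term at each step:
  leading term 2·x^4: subtract (2·x)·f(x) = 2·x^4 + 2·x^3 + 4·x^2 + 5·x, leaving 3·x^3 + 2·x^2 + 6·x + 1 (coefficients mod 7)
  leading term 3·x^3: subtract (3)·f(x) = 3·x^3 + 3·x^2 + 6·x + 4, leaving 6·x^2 + 4 (coefficients mod 7)
The degree is now < 3, so this is the remainder. Hence a · b ≡ 6·x^2 + 4 in F_7[x]/(f).

Final answer: a · b ≡ 6·x^2 + 4 (mod f(x))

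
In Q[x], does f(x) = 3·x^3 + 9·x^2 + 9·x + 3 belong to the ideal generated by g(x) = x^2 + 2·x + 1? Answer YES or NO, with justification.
In Q[x] the ideal (g) consists of all multiples of g, so f ∈ (g) iff g | f, i.e. iff the remainder of f on division by g is 0. Divide f by g (g is monic, so eliminate the leading term of the running remainder at each step):
  leading term 3·x^3: subtract (3·x)·g(x) = 3·x^3 + 6·x^2 + 3·x, leaving 3·x^2 + 6·x + 3
  leading term 3·x^2: subtract (3)·g(x) = 3·x^2 + 6·x + 3, leaving 0
The remainder is 0, so f(x) = g(x) · h(x) with h(x) = 3·x + 3. Hence g | f, i.e. f ∈ (g).

Final answer: YES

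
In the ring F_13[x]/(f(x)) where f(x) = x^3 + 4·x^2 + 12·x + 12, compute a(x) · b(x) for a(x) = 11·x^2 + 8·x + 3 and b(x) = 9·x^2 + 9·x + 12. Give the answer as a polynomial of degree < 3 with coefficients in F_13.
Multiply as integer polynomials: a · b = 99·x^4 + 171·x^3 + 231·x^2 + 123·x + 36. Reducing coefficients mod 13: a · b ≡ 8·x^4 + 2·x^3 + 10·x^2 + 6·x + 10. Now divide by f(x) = x^3 + 4·x^2 + 12·x + 12 in F_13[x], eliminating the leading term at each step:
  leading term 8·x^4: subtract (8·x)·f(x) = 8·x^4 + 6·x^3 + 5·x^2 + 5·x, leaving 9·x^3 + 5·x^2 + x + 10 (coefficients mod 13)
  leading term 9·x^3: subtract (9)·f(x) = 9·x^3 + 10·x^2 + 4·x + 4, leaving 8·x^2 + 10·x + 6 (coefficients mod 13)
The degree is now < 3, so this is the remainder. Hence a · b ≡ 8·x^2 + 10·x + 6 in F_13[x]/(f).

Final answer: a · b ≡ 8·x^2 + 10·x + 6 (mod f(x))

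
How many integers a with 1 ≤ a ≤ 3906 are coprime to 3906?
The number of a ∈ {1, ..., 3906} with gcd(a, 3906) = 1 is by definition Euler's totient φ(3906). φ is multiplicative, with φ(p^e) = p^e − p^(e−1). Factorise 3906 = 2 · 3^2 · 7 · 31. Then
  φ(3906) = (2 − 1) · (3^2 − 3^1) · (7 − 1) · (31 − 1) = 1 · 6 · 6 · 30 = 1080.
So there are 1080 such integers.

Final answer: 1080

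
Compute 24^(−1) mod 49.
Apply the extended Euclidean algorithm to (49, 24), tracking rows (r, s, t) with s·49 + t·24 = r. Each division r_prev = q·r_cur + r_new produces the new row as (previous row) − q·(current row):
  row A: (49, 1, 0)   [1·49 + 0·24 = 49]
  row B: (24, 0, 1)   [0·49 + 1·24 = 24]
  49 = 2·24 + 1   → row C = row A − 2·row B = (1, 1, −2)   [check: 1·49 − 2·24 = 1]
  24 = 24·1 + 0   → remainder 0, stop. gcd = 1 (last nonzero row C).
The gcd is 1, so 24 is invertible mod 49. The last nonzero row gives 1·49 − 2·24 = 1, so t = −2. So 24^(−1) ≡ −2 ≡ 47 (mod 49). Verify: 24 · 47 = 1128 ≡ 1 (mod 49). ✓

Final answer: 24^(−1) ≡ 47 (mod 49)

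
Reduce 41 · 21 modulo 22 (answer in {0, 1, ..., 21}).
Reduce the factors first: 41 ≡ 19 (mod 22), so 41 · 21 ≡ 19 · 21 (mod 22). 19 · 21 = 399. Dividing by 22: 399 = 18·22 + 3. So (41 · 21) mod 22 = 3.

Final answer: 3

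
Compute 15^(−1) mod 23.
15^(−1) ≡ 20 (mod 23)

Apply the extended Euclidean algorithm to (23, 15), tracking rows (r, s, t) with s·23 + t·15 = r. Each division r_prev = q·r_cur + r_new produces the new row as (previous row) − q·(current row):
  row A: (23, 1, 0)   [1·23 + 0·15 = 23]
  row B: (15, 0, 1)   [0·23 + 1·15 = 15]
  23 = 1·15 + 8   → row C = row A − 1·row B = (8, 1, −1)   [check: 1·23 − 1·15 = 8]
  15 = 1·8 + 7   → row D = row B − 1·row C = (7, −1, 2)   [check: −1·23 + 2·15 = 7]
  8 = 1·7 + 1   → row E = row C − 1·row D = (1, 2, −3)   [check: 2·23 − 3·15 = 1]
  7 = 7·1 + 0   → remainder 0, stop. gcd = 1 (last nonzero row E).
The gcd is 1, so 15 is invertible mod 23. The last nonzero row gives 2·23 − 3·15 = 1, so t = −3. So 15^(−1) ≡ −3 ≡ 20 (mod 23). Verify: 15 · 20 = 300 ≡ 1 (mod 23). ✓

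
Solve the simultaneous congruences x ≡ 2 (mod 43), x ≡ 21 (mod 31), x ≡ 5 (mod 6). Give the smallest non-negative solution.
The moduli 43, 31, 6 are pairwise coprime, so by the CRT there is a unique solution mod 43·31·6 = 7998.
Solve by successive substitution. Start with x ≡ 2 (mod 43).
  Combine with x ≡ 21 (mod 31): write x = 2 + 43·t and require 2 + 43·t ≡ 21 (mod 31), i.e. 43·t ≡ 21 − 2 ≡ 19 (mod 31). Since 43^(−1) ≡ 13 (mod 31) (43 ≡ 12 (mod 31)), t ≡ 13·19 ≡ 30 (mod 31). So x ≡ 2 + 43·30 = 1292 (mod 1333).
  Combine with x ≡ 5 (mod 6): write x = 1292 + 1333·t and require 1292 + 1333·t ≡ 5 (mod 6), i.e. 1333·t ≡ 5 − 1292 ≡ 3 (mod 6). Since 1333^(−1) ≡ 1 (mod 6) (1333 ≡ 1 (mod 6)), t ≡ 1·3 ≡ 3 (mod 6). So x ≡ 1292 + 1333·3 = 5291 (mod 7998).
Unique solution in [0, 7998): x = 5291.

Final answer: x ≡ 5291 (mod 7998); the representative in [0, 7998) is 5291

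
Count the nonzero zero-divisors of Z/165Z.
In Z/165Z each nonzero element is either a unit (gcd with 165 is 1) or a zero-divisor (gcd > 1). The number of units is φ(165): factorise 165 = 3 · 5 · 11, so φ(165) = (3 − 1) · (5 − 1) · (11 − 1) = 2 · 4 · 10 = 80. The nonzero elements number 165 − 1 = 164. Hence the nonzero zero-divisors number 164 − 80 = 84.

Final answer: Z/165Z has 84 nonzero zero-divisors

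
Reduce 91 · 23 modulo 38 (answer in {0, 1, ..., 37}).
Reduce the factors first: 91 ≡ 15 (mod 38), so 91 · 23 ≡ 15 · 23 (mod 38). 15 · 23 = 345. Dividing by 38: 345 = 9·38 + 3. So (91 · 23) mod 38 = 3.

Final answer: 3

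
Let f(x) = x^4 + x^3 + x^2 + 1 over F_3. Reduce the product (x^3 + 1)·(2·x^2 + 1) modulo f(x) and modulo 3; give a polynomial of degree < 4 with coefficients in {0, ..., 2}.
Multiply as integer polynomials: a · b = 2·x^5 + x^3 + 2·x^2 + 1. Reducing coefficients mod 3: a · b ≡ 2·x^5 + x^3 + 2·x^2 + 1. Now divide by f(x) = x^4 + x^3 + x^2 + 1 in F_3[x], eliminating the leading term at each step:
  leading term 2·x^5: subtract (2·x)·f(x) = 2·x^5 + 2·x^4 + 2·x^3 + 2·x, leaving x^4 + 2·x^3 + 2·x^2 + x + 1 (coefficients mod 3)
  leading term x^4: subtract (1)·f(x) = x^4 + x^3 + x^2 + 1, leaving x^3 + x^2 + x (coefficients mod 3)
The degree is now < 4, so this is the remainder. Hence a · b ≡ x^3 + x^2 + x in F_3[x]/(f).

Final answer: a · b ≡ x^3 + x^2 + x (mod f(x))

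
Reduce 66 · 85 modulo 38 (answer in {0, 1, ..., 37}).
24

Reduce the factors first: 66 ≡ 28, 85 ≡ 9 (mod 38), so 66 · 85 ≡ 28 · 9 (mod 38). 28 · 9 = 252. Dividing by 38: 252 = 6·38 + 24. So (66 · 85) mod 38 = 24.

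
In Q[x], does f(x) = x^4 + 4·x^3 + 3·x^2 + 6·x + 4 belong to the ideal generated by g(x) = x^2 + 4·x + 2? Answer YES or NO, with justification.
NO

In Q[x] the ideal (g) consists of all multiples of g, so f ∈ (g) iff g | f, i.e. iff the remainder of f on division by g is 0. Divide f by g (g is monic, so eliminate the leading term of the running remainder at each step):
  leading term x^4: subtract (x^2)·g(x) = x^4 + 4·x^3 + 2·x^2, leaving x^2 + 6·x + 4
  leading term x^2: subtract (1)·g(x) = x^2 + 4·x + 2, leaving 2·x + 2
The remainder r(x) = 2·x + 2 ≠ 0 (and deg r < deg g), so g ∤ f, i.e. f ∉ (g).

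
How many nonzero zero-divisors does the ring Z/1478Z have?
In Z/1478Z each nonzero element is either a unit (gcd with 1478 is 1) or a zero-divisor (gcd > 1). The number of units is φ(1478): factorise 1478 = 2 · 739, so φ(1478) = (2 − 1) · (739 − 1) = 1 · 738 = 738. The nonzero elements number 1478 − 1 = 1477. Hence the nonzero zero-divisors number 1477 − 738 = 739.

Final answer: Z/1478Z has 739 nonzero zero-divisors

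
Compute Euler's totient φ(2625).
φ(2625) = 1200

φ is multiplicative, with φ(p^e) = p^e − p^(e−1). Factorise 2625 = 3 · 5^3 · 7. Then
  φ(2625) = (3 − 1) · (5^3 − 5^2) · (7 − 1) = 2 · 100 · 6 = 1200.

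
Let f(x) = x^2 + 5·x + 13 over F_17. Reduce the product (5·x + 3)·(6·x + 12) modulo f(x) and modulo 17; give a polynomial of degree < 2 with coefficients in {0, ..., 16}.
Multiply as integer polynomials: a · b = 30·x^2 + 78·x + 36. Reducing coefficients mod 17: a · b ≡ 13·x^2 + 10·x + 2. Now divide by f(x) = x^2 + 5·x + 13 in F_17[x], eliminating the leading term at each step:
  leading term 13·x^2: subtract (13)·f(x) = 13·x^2 + 14·x + 16, leaving 13·x + 3 (coefficients mod 17)
The degree is now < 2, so this is the remainder. Hence a · b ≡ 13·x + 3 in F_17[x]/(f).

Final answer: a · b ≡ 13·x + 3 (mod f(x))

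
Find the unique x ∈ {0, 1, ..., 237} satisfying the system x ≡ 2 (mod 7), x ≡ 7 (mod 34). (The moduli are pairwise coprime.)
x ≡ 177 (mod 238); the representative in [0, 238) is 177

The moduli 7, 34 are pairwise coprime, so by the CRT there is a unique solution mod 7·34 = 238.
Solve by successive substitution. Start with x ≡ 2 (mod 7).
  Combine with x ≡ 7 (mod 34): write x = 2 + 7·t and require 2 + 7·t ≡ 7 (mod 34), i.e. 7·t ≡ 7 − 2 ≡ 5 (mod 34). Since 7^(−1) ≡ 5 (mod 34), t ≡ 5·5 ≡ 25 (mod 34). So x ≡ 2 + 7·25 = 177 (mod 238).
Unique solution in [0, 238): x = 177.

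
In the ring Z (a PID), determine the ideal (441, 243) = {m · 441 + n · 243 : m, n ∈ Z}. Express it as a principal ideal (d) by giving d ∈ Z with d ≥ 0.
In the PID Z, (a, b) is generated by gcd(a, b). Compute gcd(441, 243) with the extended Euclidean algorithm, tracking rows (r, s, t) with s·441 + t·243 = r:
  row A: (441, 1, 0)   [1·441 + 0·243 = 441]
  row B: (243, 0, 1)   [0·441 + 1·243 = 243]
  441 = 1·243 + 198   → row C = row A − 1·row B = (198, 1, −1)   [check: 1·441 − 1·243 = 198]
  243 = 1·198 + 45   → row D = row B − 1·row C = (45, −1, 2)   [check: −1·441 + 2·243 = 45]
  198 = 4·45 + 18   → row E = row C − 4·row D = (18, 5, −9)   [check: 5·441 − 9·243 = 18]
  45 = 2·18 + 9   → row F = row D − 2·row E = (9, −11, 20)   [check: −11·441 + 20·243 = 9]
  18 = 2·9 + 0   → remainder 0, stop. gcd = 9 (last nonzero row F).
So gcd(441, 243) = 9, with Bézout identity −11·441 + 20·243 = 9. Containment (⊇): the Bézout identity exhibits 9 as an element of (441, 243), giving (9) ⊆ (441, 243). Containment (⊆): since 9 | 441 and 9 | 243 (441 = 9·49, 243 = 9·27), every Z-linear combination of 441 and 243 is divisible by 9, so (441, 243) ⊆ (9). Therefore (441, 243) = (9), d = 9.

Final answer: (441, 243) = (9); d = 9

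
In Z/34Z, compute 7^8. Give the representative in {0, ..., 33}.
Use repeated squaring. Binary(8) = 1000. Walk through the bits of the exponent 8 left-to-right: at each bit after the leading one, square the running value, then multiply by 7 if the bit is 1 (always reducing mod 34):
  bit 1 = 1 (leading): start with 7.
  bit 2 = 0: square 7^2 = 49 ≡ 15 (mod 34).
  bit 3 = 0: square 15^2 = 225 ≡ 21 (mod 34).
  bit 4 = 0: square 21^2 = 441 ≡ 33 (mod 34).
Final value: 7^8 ≡ 33 (mod 34).

Final answer: 33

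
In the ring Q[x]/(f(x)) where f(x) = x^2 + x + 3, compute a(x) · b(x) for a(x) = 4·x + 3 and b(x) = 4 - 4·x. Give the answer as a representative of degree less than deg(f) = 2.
a · b ≡ 20·x + 60 (mod f(x))

First multiply in Q[x] without reducing: a · b = -16·x^2 + 4·x + 12. Now divide by f(x) = x^2 + x + 3, eliminating the leading term at each step:
  leading term -16·x^2: subtract (-16)·f(x) = -16·x^2 - 16·x - 48, leaving 20·x + 60
The degree is now < 2, so this is the remainder. Hence a · b ≡ 20·x + 60 in Q[x]/(f).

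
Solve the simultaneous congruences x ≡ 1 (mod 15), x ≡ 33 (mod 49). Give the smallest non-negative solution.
The moduli 15, 49 are pairwise coprime, so by the CRT there is a unique solution mod 15·49 = 735.
Solve by successive substitution. Start with x ≡ 1 (mod 15).
  Combine with x ≡ 33 (mod 49): write x = 1 + 15·t and require 1 + 15·t ≡ 33 (mod 49), i.e. 15·t ≡ 33 − 1 ≡ 32 (mod 49). Since 15^(−1) ≡ 36 (mod 49), t ≡ 36·32 ≡ 25 (mod 49). So x ≡ 1 + 15·25 = 376 (mod 735).
Unique solution in [0, 735): x = 376.

Final answer: x ≡ 376 (mod 735); the representative in [0, 735) is 376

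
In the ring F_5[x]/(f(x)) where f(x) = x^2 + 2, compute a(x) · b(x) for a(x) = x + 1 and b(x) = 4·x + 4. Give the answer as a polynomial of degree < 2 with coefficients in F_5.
Multiply as integer polynomials: a · b = 4·x^2 + 8·x + 4. Reducing coefficients mod 5: a · b ≡ 4·x^2 + 3·x + 4. Now divide by f(x) = x^2 + 2 in F_5[x], eliminating the leading term at each step:
  leading term 4·x^2: subtract (4)·f(x) = 4·x^2 + 3, leaving 3·x + 1 (coefficients mod 5)
The degree is now < 2, so this is the remainder. Hence a · b ≡ 3·x + 1 in F_5[x]/(f).

Final answer: a · b ≡ 3·x + 1 (mod f(x))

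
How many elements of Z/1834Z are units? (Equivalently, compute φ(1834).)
An element a ∈ Z/1834Z is a unit iff gcd(a, 1834) = 1, so the number of units is φ(1834). φ is multiplicative, with φ(p^e) = p^e − p^(e−1). Factorise 1834 = 2 · 7 · 131. Then
  φ(1834) = (2 − 1) · (7 − 1) · (131 − 1) = 1 · 6 · 130 = 780.

Final answer: Z/1834Z has φ(1834) = 780 units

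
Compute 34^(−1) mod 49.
Apply the extended Euclidean algorithm to (49, 34), tracking rows (r, s, t) with s·49 + t·34 = r. Each division r_prev = q·r_cur + r_new produces the new row as (previous row) − q·(current row):
  row A: (49, 1, 0)   [1·49 + 0·34 = 49]
  row B: (34, 0, 1)   [0·49 + 1·34 = 34]
  49 = 1·34 + 15   → row C = row A − 1·row B = (15, 1, −1)   [check: 1·49 − 1·34 = 15]
  34 = 2·15 + 4   → row D = row B − 2·row C = (4, −2, 3)   [check: −2·49 + 3·34 = 4]
  15 = 3·4 + 3   → row E = row C − 3·row D = (3, 7, −10)   [check: 7·49 − 10·34 = 3]
  4 = 1·3 + 1   → row F = row D − 1·row E = (1, −9, 13)   [check: −9·49 + 13·34 = 1]
  3 = 3·1 + 0   → remainder 0, stop. gcd = 1 (last nonzero row F).
The gcd is 1, so 34 is invertible mod 49. The last nonzero row gives −9·49 + 13·34 = 1, so t = 13. So 34^(−1) ≡ 13 (mod 49). Verify: 34 · 13 = 442 ≡ 1 (mod 49). ✓

Final answer: 34^(−1) ≡ 13 (mod 49)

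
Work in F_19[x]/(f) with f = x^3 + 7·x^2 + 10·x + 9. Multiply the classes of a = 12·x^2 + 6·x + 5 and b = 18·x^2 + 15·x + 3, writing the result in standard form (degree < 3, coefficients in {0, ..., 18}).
a · b ≡ 12·x^2 + 15·x + 11 (mod f(x))

Multiply as integer polynomials: a · b = 216·x^4 + 288·x^3 + 216·x^2 + 93·x + 15. Reducing coefficients mod 19: a · b ≡ 7·x^4 + 3·x^3 + 7·x^2 + 17·x + 15. Now divide by f(x) = x^3 + 7·x^2 + 10·x + 9 in F_19[x], eliminating the leading term at each step:
  leading term 7·x^4: subtract (7·x)·f(x) = 7·x^4 + 11·x^3 + 13·x^2 + 6·x, leaving 11·x^3 + 13·x^2 + 11·x + 15 (coefficients mod 19)
  leading term 11·x^3: subtract (11)·f(x) = 11·x^3 + x^2 + 15·x + 4, leaving 12·x^2 + 15·x + 11 (coefficients mod 19)
The degree is now < 3, so this is the remainder. Hence a · b ≡ 12·x^2 + 15·x + 11 in F_19[x]/(f).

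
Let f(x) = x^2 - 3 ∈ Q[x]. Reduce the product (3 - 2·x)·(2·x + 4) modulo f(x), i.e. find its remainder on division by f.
a · b ≡ -2·x (mod f(x))

First multiply in Q[x] without reducing: a · b = -4·x^2 - 2·x + 12. Now divide by f(x) = x^2 - 3, eliminating the leading term at each step:
  leading term -4·x^2: subtract (-4)·f(x) = 12 - 4·x^2, leaving -2·x
The degree is now < 2, so this is the remainder. Hence a · b ≡ -2·x in Q[x]/(f).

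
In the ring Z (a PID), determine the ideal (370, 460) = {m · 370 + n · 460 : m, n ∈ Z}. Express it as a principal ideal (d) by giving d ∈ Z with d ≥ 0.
In the PID Z, (a, b) is generated by gcd(a, b). Compute gcd(460, 370) with the extended Euclidean algorithm, tracking rows (r, s, t) with s·460 + t·370 = r:
  row A: (460, 1, 0)   [1·460 + 0·370 = 460]
  row B: (370, 0, 1)   [0·460 + 1·370 = 370]
  460 = 1·370 + 90   → row C = row A − 1·row B = (90, 1, −1)   [check: 1·460 − 1·370 = 90]
  370 = 4·90 + 10   → row D = row B − 4·row C = (10, −4, 5)   [check: −4·460 + 5·370 = 10]
  90 = 9·10 + 0   → remainder 0, stop. gcd = 10 (last nonzero row D).
So gcd(370, 460) = 10, with Bézout identity −4·460 + 5·370 = 10. Containment (⊇): the Bézout identity exhibits 10 as an element of (370, 460), giving (10) ⊆ (370, 460). Containment (⊆): since 10 | 370 and 10 | 460 (370 = 10·37, 460 = 10·46), every Z-linear combination of 370 and 460 is divisible by 10, so (370, 460) ⊆ (10). Therefore (370, 460) = (10), d = 10.

Final answer: (370, 460) = (10); d = 10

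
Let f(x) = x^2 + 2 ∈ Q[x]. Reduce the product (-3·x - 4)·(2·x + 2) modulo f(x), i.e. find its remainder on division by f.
a · b ≡ 4 - 14·x (mod f(x))

First multiply in Q[x] without reducing: a · b = -6·x^2 - 14·x - 8. Now divide by f(x) = x^2 + 2, eliminating the leading term at each step:
  leading term -6·x^2: subtract (-6)·f(x) = -6·x^2 - 12, leaving 4 - 14·x
The degree is now < 2, so this is the remainder. Hence a · b ≡ 4 - 14·x in Q[x]/(f).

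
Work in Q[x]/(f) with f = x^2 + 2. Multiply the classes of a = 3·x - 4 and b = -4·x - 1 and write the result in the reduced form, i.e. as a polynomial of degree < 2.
First multiply in Q[x] without reducing: a · b = -12·x^2 + 13·x + 4. Now divide by f(x) = x^2 + 2, eliminating the leading term at each step:
  leading term -12·x^2: subtract (-12)·f(x) = -12·x^2 - 24, leaving 13·x + 28
The degree is now < 2, so this is the remainder. Hence a · b ≡ 13·x + 28 in Q[x]/(f).

Final answer: a · b ≡ 13·x + 28 (mod f(x))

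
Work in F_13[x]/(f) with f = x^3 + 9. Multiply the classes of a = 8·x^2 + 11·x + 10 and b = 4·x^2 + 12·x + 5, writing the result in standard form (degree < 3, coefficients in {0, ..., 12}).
Multiply as integer polynomials: a · b = 32·x^4 + 140·x^3 + 212·x^2 + 175·x + 50. Reducing coefficients mod 13: a · b ≡ 6·x^4 + 10·x^3 + 4·x^2 + 6·x + 11. Now divide by f(x) = x^3 + 9 in F_13[x], eliminating the leading term at each step:
  leading term 6·x^4: subtract (6·x)·f(x) = 6·x^4 + 2·x, leaving 10·x^3 + 4·x^2 + 4·x + 11 (coefficients mod 13)
  leading term 10·x^3: subtract (10)·f(x) = 10·x^3 + 12, leaving 4·x^2 + 4·x + 12 (coefficients mod 13)
The degree is now < 3, so this is the remainder. Hence a · b ≡ 4·x^2 + 4·x + 12 in F_13[x]/(f).

Final answer: a · b ≡ 4·x^2 + 4·x + 12 (mod f(x))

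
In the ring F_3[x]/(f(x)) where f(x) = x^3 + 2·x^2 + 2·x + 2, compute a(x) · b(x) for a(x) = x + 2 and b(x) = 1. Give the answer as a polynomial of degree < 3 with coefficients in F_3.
a · b ≡ x + 2 (mod f(x))

Multiply as integer polynomials: a · b = x + 2. Reducing coefficients mod 3: a · b ≡ x + 2. This already has degree < 3, so no reduction by f is needed. Hence a · b ≡ x + 2 in F_3[x]/(f).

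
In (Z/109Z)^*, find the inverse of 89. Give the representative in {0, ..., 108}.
89^(−1) ≡ 49 (mod 109)

Apply the extended Euclidean algorithm to (109, 89), tracking rows (r, s, t) with s·109 + t·89 = r. Each division r_prev = q·r_cur + r_new produces the new row as (previous row) − q·(current row):
  row A: (109, 1, 0)   [1·109 + 0·89 = 109]
  row B: (89, 0, 1)   [0·109 + 1·89 = 89]
  109 = 1·89 + 20   → row C = row A − 1·row B = (20, 1, −1)   [check: 1·109 − 1·89 = 20]
  89 = 4·20 + 9   → row D = row B − 4·row C = (9, −4, 5)   [check: −4·109 + 5·89 = 9]
  20 = 2·9 + 2   → row E = row C − 2·row D = (2, 9, −11)   [check: 9·109 − 11·89 = 2]
  9 = 4·2 + 1   → row F = row D − 4·row E = (1, −40, 49)   [check: −40·109 + 49·89 = 1]
  2 = 2·1 + 0   → remainder 0, stop. gcd = 1 (last nonzero row F).
The gcd is 1, so 89 is invertible mod 109. The last nonzero row gives −40·109 + 49·89 = 1, so t = 49. So 89^(−1) ≡ 49 (mod 109). Verify: 89 · 49 = 4361 ≡ 1 (mod 109). ✓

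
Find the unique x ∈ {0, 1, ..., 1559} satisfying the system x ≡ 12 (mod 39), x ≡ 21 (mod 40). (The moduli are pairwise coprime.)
x ≡ 1221 (mod 1560); the representative in [0, 1560) is 1221

The moduli 39, 40 are pairwise coprime, so by the CRT there is a unique solution mod 39·40 = 1560.
Solve by successive substitution. Start with x ≡ 12 (mod 39).
  Combine with x ≡ 21 (mod 40): write x = 12 + 39·t and require 12 + 39·t ≡ 21 (mod 40), i.e. 39·t ≡ 21 − 12 ≡ 9 (mod 40). Since 39^(−1) ≡ 39 (mod 40), t ≡ 39·9 ≡ 31 (mod 40). So x ≡ 12 + 39·31 = 1221 (mod 1560).
Unique solution in [0, 1560): x = 1221.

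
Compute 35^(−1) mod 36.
35^(−1) ≡ 35 (mod 36)

Apply the extended Euclidean algorithm to (36, 35), tracking rows (r, s, t) with s·36 + t·35 = r. Each division r_prev = q·r_cur + r_new produces the new row as (previous row) − q·(current row):
  row A: (36, 1, 0)   [1·36 + 0·35 = 36]
  row B: (35, 0, 1)   [0·36 + 1·35 = 35]
  36 = 1·35 + 1   → row C = row A − 1·row B = (1, 1, −1)   [check: 1·36 − 1·35 = 1]
  35 = 35·1 + 0   → remainder 0, stop. gcd = 1 (last nonzero row C).
The gcd is 1, so 35 is invertible mod 36. The last nonzero row gives 1·36 − 1·35 = 1, so t = −1. So 35^(−1) ≡ −1 ≡ 35 (mod 36). Verify: 35 · 35 = 1225 ≡ 1 (mod 36). ✓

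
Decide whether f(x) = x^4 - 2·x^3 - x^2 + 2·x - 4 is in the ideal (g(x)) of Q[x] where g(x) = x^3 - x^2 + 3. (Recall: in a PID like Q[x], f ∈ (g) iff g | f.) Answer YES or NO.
NO

In Q[x] the ideal (g) consists of all multiples of g, so f ∈ (g) iff g | f, i.e. iff the remainder of f on division by g is 0. Divide f by g (g is monic, so eliminate the leading term of the running remainder at each step):
  leading term x^4: subtract (x)·g(x) = x^4 - x^3 + 3·x, leaving -x^3 - x^2 - x - 4
  leading term -x^3: subtract (-1)·g(x) = -x^3 + x^2 - 3, leaving -2·x^2 - x - 1
The remainder r(x) = -2·x^2 - x - 1 ≠ 0 (and deg r < deg g), so g ∤ f, i.e. f ∉ (g).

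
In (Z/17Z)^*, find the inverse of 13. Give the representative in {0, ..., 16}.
13^(−1) ≡ 4 (mod 17)

Apply the extended Euclidean algorithm to (17, 13), tracking rows (r, s, t) with s·17 + t·13 = r. Each division r_prev = q·r_cur + r_new produces the new row as (previous row) − q·(current row):
  row A: (17, 1, 0)   [1·17 + 0·13 = 17]
  row B: (13, 0, 1)   [0·17 + 1·13 = 13]
  17 = 1·13 + 4   → row C = row A − 1·row B = (4, 1, −1)   [check: 1·17 − 1·13 = 4]
  13 = 3·4 + 1   → row D = row B − 3·row C = (1, −3, 4)   [check: −3·17 + 4·13 = 1]
  4 = 4·1 + 0   → remainder 0, stop. gcd = 1 (last nonzero row D).
The gcd is 1, so 13 is invertible mod 17. The last nonzero row gives −3·17 + 4·13 = 1, so t = 4. So 13^(−1) ≡ 4 (mod 17). Verify: 13 · 4 = 52 ≡ 1 (mod 17). ✓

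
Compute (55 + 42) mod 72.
25

Both summands are already reduced mod 72. 55 + 42 = 97; 97 = 1·72 + 25, so (55 + 42) mod 72 = 25.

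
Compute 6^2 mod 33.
3

Use repeated squaring. Binary(2) = 10. Walk through the bits of the exponent 2 left-to-right: at each bit after the leading one, square the running value, then multiply by 6 if the bit is 1 (always reducing mod 33):
  bit 1 = 1 (leading): start with 6.
  bit 2 = 0: square 6^2 = 36 ≡ 3 (mod 33).
Final value: 6^2 ≡ 3 (mod 33).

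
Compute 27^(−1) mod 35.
27^(−1) ≡ 13 (mod 35)

Apply the extended Euclidean algorithm to (35, 27), tracking rows (r, s, t) with s·35 + t·27 = r. Each division r_prev = q·r_cur + r_new produces the new row as (previous row) − q·(current row):
  row A: (35, 1, 0)   [1·35 + 0·27 = 35]
  row B: (27, 0, 1)   [0·35 + 1·27 = 27]
  35 = 1·27 + 8   → row C = row A − 1·row B = (8, 1, −1)   [check: 1·35 − 1·27 = 8]
  27 = 3·8 + 3   → row D = row B − 3·row C = (3, −3, 4)   [check: −3·35 + 4·27 = 3]
  8 = 2·3 + 2   → row E = row C − 2·row D = (2, 7, −9)   [check: 7·35 − 9·27 = 2]
  3 = 1·2 + 1   → row F = row D − 1·row E = (1, −10, 13)   [check: −10·35 + 13·27 = 1]
  2 = 2·1 + 0   → remainder 0, stop. gcd = 1 (last nonzero row F).
The gcd is 1, so 27 is invertible mod 35. The last nonzero row gives −10·35 + 13·27 = 1, so t = 13. So 27^(−1) ≡ 13 (mod 35). Verify: 27 · 13 = 351 ≡ 1 (mod 35). ✓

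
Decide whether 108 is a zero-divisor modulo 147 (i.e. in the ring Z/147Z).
YES

gcd(108, 147) = 3 > 1, so 108 is not a unit in Z/147Z. In Z/nZ every nonzero non-unit is a zero-divisor: explicitly, take b = 147/gcd = 49 ≠ 0 (mod 147); then 108·49 = 5292 = 36·147, i.e. 108·49 ≡ 0 (mod 147). So 108 is a zero-divisor.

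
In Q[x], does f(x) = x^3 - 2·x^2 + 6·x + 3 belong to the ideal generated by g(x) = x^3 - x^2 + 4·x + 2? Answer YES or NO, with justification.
NO

In Q[x] the ideal (g) consists of all multiples of g, so f ∈ (g) iff g | f, i.e. iff the remainder of f on division by g is 0. Divide f by g (g is monic, so eliminate the leading term of the running remainder at each step):
  leading term x^3: subtract (1)·g(x) = x^3 - x^2 + 4·x + 2, leaving -x^2 + 2·x + 1
The remainder r(x) = -x^2 + 2·x + 1 ≠ 0 (and deg r < deg g), so g ∤ f, i.e. f ∉ (g).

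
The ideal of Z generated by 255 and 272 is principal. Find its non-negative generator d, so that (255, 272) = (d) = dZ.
In the PID Z, (a, b) is generated by gcd(a, b). Compute gcd(272, 255) with the extended Euclidean algorithm, tracking rows (r, s, t) with s·272 + t·255 = r:
  row A: (272, 1, 0)   [1·272 + 0·255 = 272]
  row B: (255, 0, 1)   [0·272 + 1·255 = 255]
  272 = 1·255 + 17   → row C = row A − 1·row B = (17, 1, −1)   [check: 1·272 − 1·255 = 17]
  255 = 15·17 + 0   → remainder 0, stop. gcd = 17 (last nonzero row C).
So gcd(255, 272) = 17, with Bézout identity 1·272 − 1·255 = 17. Containment (⊇): the Bézout identity exhibits 17 as an element of (255, 272), giving (17) ⊆ (255, 272). Containment (⊆): since 17 | 255 and 17 | 272 (255 = 17·15, 272 = 17·16), every Z-linear combination of 255 and 272 is divisible by 17, so (255, 272) ⊆ (17). Therefore (255, 272) = (17), d = 17.

Final answer: (255, 272) = (17); d = 17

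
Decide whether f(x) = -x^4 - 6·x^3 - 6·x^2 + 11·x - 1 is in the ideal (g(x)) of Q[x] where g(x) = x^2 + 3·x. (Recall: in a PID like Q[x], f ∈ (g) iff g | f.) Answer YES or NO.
NO

In Q[x] the ideal (g) consists of all multiples of g, so f ∈ (g) iff g | f, i.e. iff the remainder of f on division by g is 0. Divide f by g (g is monic, so eliminate the leading term of the running remainder at each step):
  leading term -x^4: subtract (-x^2)·g(x) = -x^4 - 3·x^3, leaving -3·x^3 - 6·x^2 + 11·x - 1
  leading term -3·x^3: subtract (-3·x)·g(x) = -3·x^3 - 9·x^2, leaving 3·x^2 + 11·x - 1
  leading term 3·x^2: subtract (3)·g(x) = 3·x^2 + 9·x, leaving 2·x - 1
The remainder r(x) = 2·x - 1 ≠ 0 (and deg r < deg g), so g ∤ f, i.e. f ∉ (g).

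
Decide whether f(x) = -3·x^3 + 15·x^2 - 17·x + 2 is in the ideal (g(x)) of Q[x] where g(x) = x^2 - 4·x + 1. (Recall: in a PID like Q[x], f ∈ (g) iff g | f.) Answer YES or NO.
In Q[x] the ideal (g) consists of all multiples of g, so f ∈ (g) iff g | f, i.e. iff the remainder of f on division by g is 0. Divide f by g (g is monic, so eliminate the leading term of the running remainder at each step):
  leading term -3·x^3: subtract (-3·x)·g(x) = -3·x^3 + 12·x^2 - 3·x, leaving 3·x^2 - 14·x + 2
  leading term 3·x^2: subtract (3)·g(x) = 3·x^2 - 12·x + 3, leaving -2·x - 1
The remainder r(x) = -2·x - 1 ≠ 0 (and deg r < deg g), so g ∤ f, i.e. f ∉ (g).

Final answer: NO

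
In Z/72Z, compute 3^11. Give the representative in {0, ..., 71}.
27

Use repeated squaring. Binary(11) = 1011. Walk through the bits of the exponent 11 left-to-right: at each bit after the leading one, square the running value, then multiply by 3 if the bit is 1 (always reducing mod 72):
  bit 1 = 1 (leading): start with 3.
  bit 2 = 0: square 3^2 = 9 (mod 72).
  bit 3 = 1: square 9^2 = 81 ≡ 9; bit is 1, so multiply 9·3 = 27 (mod 72).
  bit 4 = 1: square 27^2 = 729 ≡ 9; bit is 1, so multiply 9·3 = 27 (mod 72).
Final value: 3^11 ≡ 27 (mod 72).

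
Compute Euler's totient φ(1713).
φ is multiplicative, with φ(p^e) = p^e − p^(e−1). Factorise 1713 = 3 · 571. Then
  φ(1713) = (3 − 1) · (571 − 1) = 2 · 570 = 1140.

Final answer: φ(1713) = 1140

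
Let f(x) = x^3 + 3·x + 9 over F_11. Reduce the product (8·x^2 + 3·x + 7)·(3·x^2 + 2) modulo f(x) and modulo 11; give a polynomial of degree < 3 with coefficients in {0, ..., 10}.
Multiply as integer polynomials: a · b = 24·x^4 + 9·x^3 + 37·x^2 + 6·x + 14. Reducing coefficients mod 11: a · b ≡ 2·x^4 + 9·x^3 + 4·x^2 + 6·x + 3. Now divide by f(x) = x^3 + 3·x + 9 in F_11[x], eliminating the leading term at each step:
  leading term 2·x^4: subtract (2·x)·f(x) = 2·x^4 + 6·x^2 + 7·x, leaving 9·x^3 + 9·x^2 + 10·x + 3 (coefficients mod 11)
  leading term 9·x^3: subtract (9)·f(x) = 9·x^3 + 5·x + 4, leaving 9·x^2 + 5·x + 10 (coefficients mod 11)
The degree is now < 3, so this is the remainder. Hence a · b ≡ 9·x^2 + 5·x + 10 in F_11[x]/(f).

Final answer: a · b ≡ 9·x^2 + 5·x + 10 (mod f(x))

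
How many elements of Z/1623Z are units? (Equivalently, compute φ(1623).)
An element a ∈ Z/1623Z is a unit iff gcd(a, 1623) = 1, so the number of units is φ(1623). φ is multiplicative, with φ(p^e) = p^e − p^(e−1). Factorise 1623 = 3 · 541. Then
  φ(1623) = (3 − 1) · (541 − 1) = 2 · 540 = 1080.

Final answer: Z/1623Z has φ(1623) = 1080 units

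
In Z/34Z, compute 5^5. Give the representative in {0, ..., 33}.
Use repeated squaring. Binary(5) = 101. Walk through the bits of the exponent 5 left-to-right: at each bit after the leading one, square the running value, then multiply by 5 if the bit is 1 (always reducing mod 34):
  bit 1 = 1 (leading): start with 5.
  bit 2 = 0: square 5^2 = 25 (mod 34).
  bit 3 = 1: square 25^2 = 625 ≡ 13; bit is 1, so multiply 13·5 = 65 ≡ 31 (mod 34).
Final value: 5^5 ≡ 31 (mod 34).

Final answer: 31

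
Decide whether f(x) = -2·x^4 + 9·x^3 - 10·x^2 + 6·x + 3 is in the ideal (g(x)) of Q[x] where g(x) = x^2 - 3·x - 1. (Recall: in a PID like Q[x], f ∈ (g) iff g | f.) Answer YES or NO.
YES

In Q[x] the ideal (g) consists of all multiples of g, so f ∈ (g) iff g | f, i.e. iff the remainder of f on division by g is 0. Divide f by g (g is monic, so eliminate the leading term of the running remainder at each step):
  leading term -2·x^4: subtract (-2·x^2)·g(x) = -2·x^4 + 6·x^3 + 2·x^2, leaving 3·x^3 - 12·x^2 + 6·x + 3
  leading term 3·x^3: subtract (3·x)·g(x) = 3·x^3 - 9·x^2 - 3·x, leaving -3·x^2 + 9·x + 3
  leading term -3·x^2: subtract (-3)·g(x) = -3·x^2 + 9·x + 3, leaving 0
The remainder is 0, so f(x) = g(x) · h(x) with h(x) = -2·x^2 + 3·x - 3. Hence g | f, i.e. f ∈ (g).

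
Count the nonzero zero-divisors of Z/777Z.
Z/777Z has 344 nonzero zero-divisors

In Z/777Z each nonzero element is either a unit (gcd with 777 is 1) or a zero-divisor (gcd > 1). The number of units is φ(777): factorise 777 = 3 · 7 · 37, so φ(777) = (3 − 1) · (7 − 1) · (37 − 1) = 2 · 6 · 36 = 432. The nonzero elements number 777 − 1 = 776. Hence the nonzero zero-divisors number 776 − 432 = 344.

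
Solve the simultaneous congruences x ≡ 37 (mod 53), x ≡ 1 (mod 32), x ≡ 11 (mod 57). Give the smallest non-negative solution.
The moduli 53, 32, 57 are pairwise coprime, so by the CRT there is a unique solution mod 53·32·57 = 96672.
Solve by successive substitution. Start with x ≡ 37 (mod 53).
  Combine with x ≡ 1 (mod 32): write x = 37 + 53·t and require 37 + 53·t ≡ 1 (mod 32), i.e. 53·t ≡ 1 − 37 ≡ 28 (mod 32). Since 53^(−1) ≡ 29 (mod 32) (53 ≡ 21 (mod 32)), t ≡ 29·28 ≡ 12 (mod 32). So x ≡ 37 + 53·12 = 673 (mod 1696).
  Combine with x ≡ 11 (mod 57): write x = 673 + 1696·t and require 673 + 1696·t ≡ 11 (mod 57), i.e. 1696·t ≡ 11 − 673 ≡ 22 (mod 57). Since 1696^(−1) ≡ 4 (mod 57) (1696 ≡ 43 (mod 57)), t ≡ 4·22 ≡ 31 (mod 57). So x ≡ 673 + 1696·31 = 53249 (mod 96672).
Unique solution in [0, 96672): x = 53249.

Final answer: x ≡ 53249 (mod 96672); the representative in [0, 96672) is 53249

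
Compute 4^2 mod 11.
Use repeated squaring. Binary(2) = 10. Walk through the bits of the exponent 2 left-to-right: at each bit after the leading one, square the running value, then multiply by 4 if the bit is 1 (always reducing mod 11):
  bit 1 = 1 (leading): start with 4.
  bit 2 = 0: square 4^2 = 16 ≡ 5 (mod 11).
Final value: 4^2 ≡ 5 (mod 11).

Final answer: 5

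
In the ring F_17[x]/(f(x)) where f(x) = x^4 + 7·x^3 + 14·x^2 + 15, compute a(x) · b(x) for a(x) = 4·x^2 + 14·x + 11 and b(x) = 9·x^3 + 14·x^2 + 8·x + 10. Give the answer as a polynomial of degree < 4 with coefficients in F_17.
Multiply as integer polynomials: a · b = 36·x^5 + 182·x^4 + 327·x^3 + 306·x^2 + 228·x + 110. Reducing coefficients mod 17: a · b ≡ 2·x^5 + 12·x^4 + 4·x^3 + 7·x + 8. Now divide by f(x) = x^4 + 7·x^3 + 14·x^2 + 15 in F_17[x], eliminating the leading term at each step:
  leading term 2·x^5: subtract (2·x)·f(x) = 2·x^5 + 14·x^4 + 11·x^3 + 13·x, leaving 15·x^4 + 10·x^3 + 11·x + 8 (coefficients mod 17)
  leading term 15·x^4: subtract (15)·f(x) = 15·x^4 + 3·x^3 + 6·x^2 + 4, leaving 7·x^3 + 11·x^2 + 11·x + 4 (coefficients mod 17)
The degree is now < 4, so this is the remainder. Hence a · b ≡ 7·x^3 + 11·x^2 + 11·x + 4 in F_17[x]/(f).

Final answer: a · b ≡ 7·x^3 + 11·x^2 + 11·x + 4 (mod f(x))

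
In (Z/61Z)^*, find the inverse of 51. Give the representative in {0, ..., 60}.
51^(−1) ≡ 6 (mod 61)

Apply the extended Euclidean algorithm to (61, 51), tracking rows (r, s, t) with s·61 + t·51 = r. Each division r_prev = q·r_cur + r_new produces the new row as (previous row) − q·(current row):
  row A: (61, 1, 0)   [1·61 + 0·51 = 61]
  row B: (51, 0, 1)   [0·61 + 1·51 = 51]
  61 = 1·51 + 10   → row C = row A − 1·row B = (10, 1, −1)   [check: 1·61 − 1·51 = 10]
  51 = 5·10 + 1   → row D = row B − 5·row C = (1, −5, 6)   [check: −5·61 + 6·51 = 1]
  10 = 10·1 + 0   → remainder 0, stop. gcd = 1 (last nonzero row D).
The gcd is 1, so 51 is invertible mod 61. The last nonzero row gives −5·61 + 6·51 = 1, so t = 6. So 51^(−1) ≡ 6 (mod 61). Verify: 51 · 6 = 306 ≡ 1 (mod 61). ✓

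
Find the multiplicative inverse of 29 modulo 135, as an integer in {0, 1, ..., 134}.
Apply the extended Euclidean algorithm to (135, 29), tracking rows (r, s, t) with s·135 + t·29 = r. Each division r_prev = q·r_cur + r_new produces the new row as (previous row) − q·(current row):
  row A: (135, 1, 0)   [1·135 + 0·29 = 135]
  row B: (29, 0, 1)   [0·135 + 1·29 = 29]
  135 = 4·29 + 19   → row C = row A − 4·row B = (19, 1, −4)   [check: 1·135 − 4·29 = 19]
  29 = 1·19 + 10   → row D = row B − 1·row C = (10, −1, 5)   [check: −1·135 + 5·29 = 10]
  19 = 1·10 + 9   → row E = row C − 1·row D = (9, 2, −9)   [check: 2·135 − 9·29 = 9]
  10 = 1·9 + 1   → row F = row D − 1·row E = (1, −3, 14)   [check: −3·135 + 14·29 = 1]
  9 = 9·1 + 0   → remainder 0, stop. gcd = 1 (last nonzero row F).
The gcd is 1, so 29 is invertible mod 135. The last nonzero row gives −3·135 + 14·29 = 1, so t = 14. So 29^(−1) ≡ 14 (mod 135). Verify: 29 · 14 = 406 ≡ 1 (mod 135). ✓

Final answer: 29^(−1) ≡ 14 (mod 135)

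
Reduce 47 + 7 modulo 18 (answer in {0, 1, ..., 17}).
0

Reduce the summands first: 47 ≡ 11 (mod 18), so 47 + 7 ≡ 11 + 7 (mod 18). 11 + 7 = 18; 18 = 1·18 + 0, so (47 + 7) mod 18 = 0.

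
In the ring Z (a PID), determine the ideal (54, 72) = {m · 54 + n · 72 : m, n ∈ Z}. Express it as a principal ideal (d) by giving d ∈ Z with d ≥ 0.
In the PID Z, (a, b) is generated by gcd(a, b). Compute gcd(72, 54) with the extended Euclidean algorithm, tracking rows (r, s, t) with s·72 + t·54 = r:
  row A: (72, 1, 0)   [1·72 + 0·54 = 72]
  row B: (54, 0, 1)   [0·72 + 1·54 = 54]
  72 = 1·54 + 18   → row C = row A − 1·row B = (18, 1, −1)   [check: 1·72 − 1·54 = 18]
  54 = 3·18 + 0   → remainder 0, stop. gcd = 18 (last nonzero row C).
So gcd(54, 72) = 18, with Bézout identity 1·72 − 1·54 = 18. Containment (⊇): the Bézout identity exhibits 18 as an element of (54, 72), giving (18) ⊆ (54, 72). Containment (⊆): since 18 | 54 and 18 | 72 (54 = 18·3, 72 = 18·4), every Z-linear combination of 54 and 72 is divisible by 18, so (54, 72) ⊆ (18). Therefore (54, 72) = (18), d = 18.

Final answer: (54, 72) = (18); d = 18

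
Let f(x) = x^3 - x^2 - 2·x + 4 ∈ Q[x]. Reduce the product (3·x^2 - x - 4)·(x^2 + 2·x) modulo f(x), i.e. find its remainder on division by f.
First multiply in Q[x] without reducing: a · b = 3·x^4 + 5·x^3 - 6·x^2 - 8·x. Now divide by f(x) = x^3 - x^2 - 2·x + 4, eliminating the leading term at each step:
  leading term 3·x^4: subtract (3·x)·f(x) = 3·x^4 - 3·x^3 - 6·x^2 + 12·x, leaving 8·x^3 - 20·x
  leading term 8·x^3: subtract (8)·f(x) = 8·x^3 - 8·x^2 - 16·x + 32, leaving 8·x^2 - 4·x - 32
The degree is now < 3, so this is the remainder. Hence a · b ≡ 8·x^2 - 4·x - 32 in Q[x]/(f).

Final answer: a · b ≡ 8·x^2 - 4·x - 32 (mod f(x))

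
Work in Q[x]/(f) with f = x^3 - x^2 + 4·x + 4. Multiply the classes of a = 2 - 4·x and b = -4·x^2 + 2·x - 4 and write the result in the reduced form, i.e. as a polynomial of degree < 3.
First multiply in Q[x] without reducing: a · b = 16·x^3 - 16·x^2 + 20·x - 8. Now divide by f(x) = x^3 - x^2 + 4·x + 4, eliminating the leading term at each step:
  leading term 16·x^3: subtract (16)·f(x) = 16·x^3 - 16·x^2 + 64·x + 64, leaving -44·x - 72
The degree is now < 3, so this is the remainder. Hence a · b ≡ -44·x - 72 in Q[x]/(f).

Final answer: a · b ≡ -44·x - 72 (mod f(x))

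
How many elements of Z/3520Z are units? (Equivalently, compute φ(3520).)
An element a ∈ Z/3520Z is a unit iff gcd(a, 3520) = 1, so the number of units is φ(3520). φ is multiplicative, with φ(p^e) = p^e − p^(e−1). Factorise 3520 = 2^6 · 5 · 11. Then
  φ(3520) = (2^6 − 2^5) · (5 − 1) · (11 − 1) = 32 · 4 · 10 = 1280.

Final answer: Z/3520Z has φ(3520) = 1280 units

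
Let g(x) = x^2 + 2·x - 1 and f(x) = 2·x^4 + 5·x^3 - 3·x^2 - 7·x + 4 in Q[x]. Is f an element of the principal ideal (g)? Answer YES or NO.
In Q[x] the ideal (g) consists of all multiples of g, so f ∈ (g) iff g | f, i.e. iff the remainder of f on division by g is 0. Divide f by g (g is monic, so eliminate the leading term of the running remainder at each step):
  leading term 2·x^4: subtract (2·x^2)·g(x) = 2·x^4 + 4·x^3 - 2·x^2, leaving x^3 - x^2 - 7·x + 4
  leading term x^3: subtract (x)·g(x) = x^3 + 2·x^2 - x, leaving -3·x^2 - 6·x + 4
  leading term -3·x^2: subtract (-3)·g(x) = -3·x^2 - 6·x + 3, leaving 1
The remainder r(x) = 1 ≠ 0 (and deg r < deg g), so g ∤ f, i.e. f ∉ (g).

Final answer: NO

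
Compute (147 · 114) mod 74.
Reduce the factors first: 147 ≡ 73, 114 ≡ 40 (mod 74), so 147 · 114 ≡ 73 · 40 (mod 74). 73 · 40 = 2920. Dividing by 74: 2920 = 39·74 + 34. So (147 · 114) mod 74 = 34.

Final answer: 34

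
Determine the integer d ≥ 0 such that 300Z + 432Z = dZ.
In the PID Z, (a, b) is generated by gcd(a, b). Compute gcd(432, 300) with the extended Euclidean algorithm, tracking rows (r, s, t) with s·432 + t·300 = r:
  row A: (432, 1, 0)   [1·432 + 0·300 = 432]
  row B: (300, 0, 1)   [0·432 + 1·300 = 300]
  432 = 1·300 + 132   → row C = row A − 1·row B = (132, 1, −1)   [check: 1·432 − 1·300 = 132]
  300 = 2·132 + 36   → row D = row B − 2·row C = (36, −2, 3)   [check: −2·432 + 3·300 = 36]
  132 = 3·36 + 24   → row E = row C − 3·row D = (24, 7, −10)   [check: 7·432 − 10·300 = 24]
  36 = 1·24 + 12   → row F = row D − 1·row E = (12, −9, 13)   [check: −9·432 + 13·300 = 12]
  24 = 2·12 + 0   → remainder 0, stop. gcd = 12 (last nonzero row F).
So gcd(300, 432) = 12, with Bézout identity −9·432 + 13·300 = 12. Containment (⊇): the Bézout identity exhibits 12 as an element of (300, 432), giving (12) ⊆ (300, 432). Containment (⊆): since 12 | 300 and 12 | 432 (300 = 12·25, 432 = 12·36), every Z-linear combination of 300 and 432 is divisible by 12, so (300, 432) ⊆ (12). Therefore (300, 432) = (12), d = 12.

Final answer: (300, 432) = (12); d = 12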